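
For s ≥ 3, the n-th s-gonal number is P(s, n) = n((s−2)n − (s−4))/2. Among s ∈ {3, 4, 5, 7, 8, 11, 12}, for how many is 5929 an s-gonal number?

s = 3: P(3, 108) = 5886 and P(3, 109) = 5995; 5929 is not s-gonal.
s = 4: P(4, 77) = 5929. ✓
s = 5: P(5, 63) = 5922 and P(5, 64) = 6112; 5929 is not s-gonal.
s = 7: P(7, 49) = 5929. ✓
s = 8: P(8, 44) = 5720 and P(8, 45) = 5985; 5929 is not s-gonal.
s = 11: P(11, 36) = 5706 and P(11, 37) = 6031; 5929 is not s-gonal.
s = 12: P(12, 34) = 5644 and P(12, 35) = 5985; 5929 is not s-gonal.
Hits: s ∈ {4, 7} → 2.

2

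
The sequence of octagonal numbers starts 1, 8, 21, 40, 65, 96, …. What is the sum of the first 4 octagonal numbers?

70

Σ i(3i−2) = 3Σi² − 2Σi over i = 1..4.
Σi = 10 and Σi² = 30.
3·30 − 2·10 = 70.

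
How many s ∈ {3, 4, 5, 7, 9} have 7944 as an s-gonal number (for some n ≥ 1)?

1

s = 3: P(3, 125) = 7875 and P(3, 126) = 8001; 7944 is not s-gonal.
s = 4: P(4, 89) = 7921 and P(4, 90) = 8100; 7944 is not s-gonal.
s = 5: P(5, 72) = 7740 and P(5, 73) = 7957; 7944 is not s-gonal.
s = 7: P(7, 56) = 7756 and P(7, 57) = 8037; 7944 is not s-gonal.
s = 9: P(9, 48) = 7944. ✓
Hits: s ∈ {9} → 1.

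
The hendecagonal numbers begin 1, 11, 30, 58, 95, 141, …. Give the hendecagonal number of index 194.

The 194th hendecagonal number is n(9n−7)/2 with n = 194.
194·(9·194 − 7)/2 = 194·1739/2 = 168683.

168683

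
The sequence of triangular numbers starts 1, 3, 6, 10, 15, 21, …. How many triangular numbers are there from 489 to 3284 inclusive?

50

The n-th triangular number is n(n+1)/2.
Smallest index with value ≥ 489: n = 31 (giving 496).
Largest index with value ≤ 3284: n = 80 (giving 3240).
Indices 31 through 80: 50 terms.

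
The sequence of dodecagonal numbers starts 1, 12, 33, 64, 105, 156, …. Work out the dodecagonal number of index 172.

147232

172·(5·172 − 4) = 172·856 = 147232.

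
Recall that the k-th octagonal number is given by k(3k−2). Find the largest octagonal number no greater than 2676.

Solve n(3n−2) ≤ 2676 for integer n.
n = 30 gives 2640 ≤ 2676, while n = 31 gives 2821 > 2676; so the answer is 2640.

2640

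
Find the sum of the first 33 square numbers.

12529

Σ_{i=1}^{33} i² = 33·34·67/6 = 12529.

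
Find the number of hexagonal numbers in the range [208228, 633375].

241

The n-th hexagonal number is n(2n−1).
Smallest index with value ≥ 208228: n = 323 (giving 208335).
Largest index with value ≤ 633375: n = 563 (giving 633375).
Indices 323 through 563: 241 terms.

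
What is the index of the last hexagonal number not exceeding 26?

3

Solve n(2n−1) ≤ 26 for integer n.
n = 3 gives 15 ≤ 26, while n = 4 gives 28 > 26; so the answer is index 3.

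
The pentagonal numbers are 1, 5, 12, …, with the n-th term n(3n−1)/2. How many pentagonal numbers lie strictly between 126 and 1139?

The n-th pentagonal number is n(3n−1)/2.
Smallest index with value > 126: n = 10 (giving 145).
Largest index with value < 1139: n = 27 (giving 1080).
Indices 10 through 27: 18 terms.

18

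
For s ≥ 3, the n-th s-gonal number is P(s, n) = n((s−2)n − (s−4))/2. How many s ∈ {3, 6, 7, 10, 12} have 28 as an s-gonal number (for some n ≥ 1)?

2

s = 3: P(3, 7) = 28. ✓
s = 6: P(6, 4) = 28. ✓
s = 7: P(7, 3) = 18 and P(7, 4) = 34; 28 is not s-gonal.
s = 10: P(10, 3) = 27 and P(10, 4) = 52; 28 is not s-gonal.
s = 12: P(12, 2) = 12 and P(12, 3) = 33; 28 is not s-gonal.
Hits: s ∈ {3, 6} → 2.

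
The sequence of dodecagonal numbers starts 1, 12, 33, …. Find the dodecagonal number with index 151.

113401

The 151st dodecagonal number is n(5n−4) with n = 151.
151·(5·151 − 4) = 151·751 = 113401.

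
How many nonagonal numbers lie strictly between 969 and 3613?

15

The n-th nonagonal number is n(7n−5)/2.
Smallest index with value > 969: n = 18 (giving 1089).
Largest index with value < 3613: n = 32 (giving 3504).
Indices 18 through 32: 15 terms.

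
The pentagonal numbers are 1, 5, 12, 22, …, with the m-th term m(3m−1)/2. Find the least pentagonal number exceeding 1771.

Solve n(3n−1)/2 > 1771 for integer n.
The largest n with value ≤ 1771 is 34 (since 1717 ≤ 1771 < 1820), so the first above is n = 35, value 1820.

1820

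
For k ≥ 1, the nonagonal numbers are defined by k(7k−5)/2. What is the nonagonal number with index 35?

4200

The 35th nonagonal number is n(7n−5)/2 with n = 35.
35·(7·35 − 5)/2 = 35·240/2 = 35·120 = 4200.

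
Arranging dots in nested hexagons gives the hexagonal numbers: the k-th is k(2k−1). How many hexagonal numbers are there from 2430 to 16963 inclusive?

57

The n-th hexagonal number is n(2n−1).
Smallest index with value ≥ 2430: n = 36 (giving 2556).
Largest index with value ≤ 16963: n = 92 (giving 16836).
Indices 36 through 92: 57 terms.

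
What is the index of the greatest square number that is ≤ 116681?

Solve n² ≤ 116681 for integer n.
n = 341 gives 116281 ≤ 116681, while n = 342 gives 116964 > 116681; so the answer is index 341.

341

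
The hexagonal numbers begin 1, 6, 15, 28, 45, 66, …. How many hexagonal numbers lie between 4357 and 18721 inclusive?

51

The n-th hexagonal number is n(2n−1).
Smallest index with value ≥ 4357: n = 47 (giving 4371).
Largest index with value ≤ 18721: n = 97 (giving 18721).
Indices 47 through 97: 51 terms.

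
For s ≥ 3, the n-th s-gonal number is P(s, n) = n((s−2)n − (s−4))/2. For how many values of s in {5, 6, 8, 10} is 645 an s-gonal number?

1

s = 5: P(5, 20) = 590 and P(5, 21) = 651; 645 is not s-gonal.
s = 6: P(6, 18) = 630 and P(6, 19) = 703; 645 is not s-gonal.
s = 8: P(8, 15) = 645. ✓
s = 10: P(10, 13) = 637 and P(10, 14) = 742; 645 is not s-gonal.
Hits: s ∈ {8} → 1.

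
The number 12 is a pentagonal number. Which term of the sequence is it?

3

Set n(3n−1)/2 = 12, giving 3n² − n − 24 = 0.
The discriminant is 1 + 24·12 = 289, and √289 = 17.
So n = (1 + 17) / 6 = 18/6 = 3.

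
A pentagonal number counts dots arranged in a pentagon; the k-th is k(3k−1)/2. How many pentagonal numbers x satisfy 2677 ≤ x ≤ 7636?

29

The n-th pentagonal number is n(3n−1)/2.
Smallest index with value ≥ 2677: n = 43 (giving 2752).
Largest index with value ≤ 7636: n = 71 (giving 7526).
Indices 43 through 71: 29 terms.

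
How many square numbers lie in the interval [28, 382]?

14

The n-th square number is n².
Smallest index with value ≥ 28: n = 6 (giving 36).
Largest index with value ≤ 382: n = 19 (giving 361).
Indices 6 through 19: 14 terms.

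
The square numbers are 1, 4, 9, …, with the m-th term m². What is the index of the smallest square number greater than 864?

30

Solve n² > 864 for integer n.
The largest n with value ≤ 864 is 29 (since 841 ≤ 864 < 900), so the first above is n = 30, value 900.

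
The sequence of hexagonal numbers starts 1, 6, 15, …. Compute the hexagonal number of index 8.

120

The 8th hexagonal number is n(2n−1) with n = 8.
8·(2·8 − 1) = 8·15 = 120.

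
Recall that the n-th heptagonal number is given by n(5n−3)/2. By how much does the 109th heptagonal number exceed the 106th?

1608

109·(5·109 − 3)/2 = 29539 and 106·(5·106 − 3)/2 = 27931.
Difference: 29539 − 27931 = 1608.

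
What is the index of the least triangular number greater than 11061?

149

Solve n(n+1)/2 > 11061 for integer n.
The largest n with value ≤ 11061 is 148 (since 11026 ≤ 11061 < 11175), so the first above is n = 149, value 11175.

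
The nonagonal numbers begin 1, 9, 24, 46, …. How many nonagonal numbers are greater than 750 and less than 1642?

7

The n-th nonagonal number is n(7n−5)/2.
Smallest index with value > 750: n = 16 (giving 856).
Largest index with value < 1642: n = 22 (giving 1639).
Indices 16 through 22: 7 terms.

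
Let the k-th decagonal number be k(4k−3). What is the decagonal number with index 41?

The 41st decagonal number is n(4n−3) with n = 41.
41·(4·41 − 3) = 41·161 = 6601.

6601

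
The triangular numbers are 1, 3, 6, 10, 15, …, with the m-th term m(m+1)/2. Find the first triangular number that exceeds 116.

Solve n(n+1)/2 > 116 for integer n.
The largest n with value ≤ 116 is 14 (since 105 ≤ 116 < 120), so the first above is n = 15, value 120.

120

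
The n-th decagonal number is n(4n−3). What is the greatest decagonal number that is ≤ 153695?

Solve n(4n−3) ≤ 153695 for integer n.
n = 196 gives 153076 ≤ 153695, while n = 197 gives 154645 > 153695; so the answer is 153076.

153076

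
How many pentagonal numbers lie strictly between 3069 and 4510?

The n-th pentagonal number is n(3n−1)/2.
Smallest index with value > 3069: n = 46 (giving 3151).
Largest index with value < 4510: n = 54 (giving 4347).
Indices 46 through 54: 9 terms.

9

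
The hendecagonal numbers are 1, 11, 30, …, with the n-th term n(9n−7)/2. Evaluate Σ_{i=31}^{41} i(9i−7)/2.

63261

Σ i(9i−7)/2 = (9Σi² − 7Σi) / 2 over i = 31..41.
Σi = 861 − 465 = 396 and Σi² = 23821 − 9455 = 14366.
(9·14366 − 7·396) / 2 = 126522/2 = 63261.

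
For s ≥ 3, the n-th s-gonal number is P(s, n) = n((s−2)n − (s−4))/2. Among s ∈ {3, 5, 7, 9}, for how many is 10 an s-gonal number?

s = 3: P(3, 4) = 10. ✓
s = 5: P(5, 2) = 5 and P(5, 3) = 12; 10 is not s-gonal.
s = 7: P(7, 2) = 7 and P(7, 3) = 18; 10 is not s-gonal.
s = 9: P(9, 2) = 9 and P(9, 3) = 24; 10 is not s-gonal.
Hits: s ∈ {3} → 1.

1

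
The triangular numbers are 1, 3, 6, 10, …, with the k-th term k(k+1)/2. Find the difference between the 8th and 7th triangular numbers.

8

Consecutive triangular numbers differ by n: T_{8} − T_{7} = 8.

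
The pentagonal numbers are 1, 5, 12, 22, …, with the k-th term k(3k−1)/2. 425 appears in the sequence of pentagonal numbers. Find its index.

Set n(3n−1)/2 = 425, giving 3n² − n − 850 = 0.
So n = (1 + 101) / 6 = 102/6 = 17.

17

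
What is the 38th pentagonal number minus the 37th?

112

Consecutive pentagonal numbers differ by 3n − 2: here 3·38 − 2 = 112.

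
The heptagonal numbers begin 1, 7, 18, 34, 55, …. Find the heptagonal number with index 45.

4995

The 45th heptagonal number is n(5n−3)/2 with n = 45.
45·(5·45 − 3)/2 = 45·222/2 = 45·111 = 4995.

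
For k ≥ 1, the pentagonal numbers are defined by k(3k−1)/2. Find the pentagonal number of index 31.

The 31st pentagonal number is n(3n−1)/2 with n = 31.
31·(3·31 − 1)/2 = 31·92/2 = 31·46 = 1426.

1426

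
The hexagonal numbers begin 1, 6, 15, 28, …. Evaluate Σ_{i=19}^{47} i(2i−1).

Σ i(2i−1) = 2Σi² − Σi over i = 19..47.
Σi = 1128 − 171 = 957 and Σi² = 35720 − 2109 = 33611.
2·33611 − 1·957 = 66265.

66265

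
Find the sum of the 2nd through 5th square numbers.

54

Σ_{i=2}^{5} i² = 55 − 1 = 54.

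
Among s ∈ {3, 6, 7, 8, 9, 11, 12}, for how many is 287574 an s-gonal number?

s = 3: P(3, 757) = 286903 and P(3, 758) = 287661; 287574 is not s-gonal.
s = 6: P(6, 379) = 286903 and P(6, 380) = 288420; 287574 is not s-gonal.
s = 7: P(7, 339) = 286794 and P(7, 340) = 288490; 287574 is not s-gonal.
s = 8: P(8, 309) = 285825 and P(8, 310) = 287680; 287574 is not s-gonal.
s = 9: P(9, 287) = 287574. ✓
s = 11: P(11, 253) = 287155 and P(11, 254) = 289433; 287574 is not s-gonal.
s = 12: P(12, 240) = 287040 and P(12, 241) = 289441; 287574 is not s-gonal.
Hits: s ∈ {9} → 1.

1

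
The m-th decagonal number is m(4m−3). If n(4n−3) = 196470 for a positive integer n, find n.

Set n(4n−3) = 196470, giving 4n² − 3n − 196470 = 0.
The discriminant is 9 + 16·196470 = 3143529, and √3143529 = 1773.
So n = (3 + 1773) / 8 = 1776/8 = 222.
Check: 222·(4·222 − 3) = 196470. ✓

222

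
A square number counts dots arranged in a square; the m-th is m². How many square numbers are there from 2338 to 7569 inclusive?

The n-th square number is n².
Smallest index with value ≥ 2338: n = 49 (giving 2401).
Largest index with value ≤ 7569: n = 87 (giving 7569).
Indices 49 through 87: 39 terms.

39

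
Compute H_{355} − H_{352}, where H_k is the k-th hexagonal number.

4239

355·(2·355 − 1) = 251695 and 352·(2·352 − 1) = 247456.
Difference: 251695 − 247456 = 4239.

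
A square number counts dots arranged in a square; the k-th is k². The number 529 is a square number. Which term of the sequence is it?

We need n² = 529, so n = √529 = 23.

23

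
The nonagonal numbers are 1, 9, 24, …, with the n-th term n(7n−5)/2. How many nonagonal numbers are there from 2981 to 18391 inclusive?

43

The n-th nonagonal number is n(7n−5)/2.
Smallest index with value ≥ 2981: n = 30 (giving 3075).
Largest index with value ≤ 18391: n = 72 (giving 17964).
Indices 30 through 72: 43 terms.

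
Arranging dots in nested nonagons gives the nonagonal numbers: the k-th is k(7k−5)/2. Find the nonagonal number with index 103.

The 103rd nonagonal number is n(7n−5)/2 with n = 103.
103·(7·103 − 5)/2 = 103·716/2 = 103·358 = 36874.

36874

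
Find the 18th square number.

324

The 18th square number is n² with n = 18.
18² = 324.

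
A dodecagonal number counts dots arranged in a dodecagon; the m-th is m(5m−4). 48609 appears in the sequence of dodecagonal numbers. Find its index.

Set n(5n−4) = 48609, giving 5n² − 4n − 48609 = 0.
The discriminant is 16 + 20·48609 = 972196, and √972196 = 986.
So n = (4 + 986) / 10 = 990/10 = 99.

99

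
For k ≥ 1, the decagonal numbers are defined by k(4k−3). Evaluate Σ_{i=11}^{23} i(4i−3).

15093

Σ i(4i−3) = 4Σi² − 3Σi over i = 11..23.
Σi = 276 − 55 = 221 and Σi² = 4324 − 385 = 3939.
4·3939 − 3·221 = 15093.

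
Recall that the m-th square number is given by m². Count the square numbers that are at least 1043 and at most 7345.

The n-th square number is n².
Smallest index with value ≥ 1043: n = 33 (giving 1089).
Largest index with value ≤ 7345: n = 85 (giving 7225).
Indices 33 through 85: 53 terms.

53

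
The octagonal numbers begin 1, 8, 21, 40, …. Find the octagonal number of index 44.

5720

The 44th octagonal number is n(3n−2) with n = 44.
44·(3·44 − 2) = 44·130 = 5720.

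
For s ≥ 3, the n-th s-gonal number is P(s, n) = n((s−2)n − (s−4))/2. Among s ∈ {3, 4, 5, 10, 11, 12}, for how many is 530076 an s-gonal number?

1

s = 3: P(3, 1029) = 529935 and P(3, 1030) = 530965; 530076 is not s-gonal.
s = 4: P(4, 728) = 529984 and P(4, 729) = 531441; 530076 is not s-gonal.
s = 5: P(5, 594) = 528957 and P(5, 595) = 530740; 530076 is not s-gonal.
s = 10: P(10, 364) = 528892 and P(10, 365) = 531805; 530076 is not s-gonal.
s = 11: P(11, 343) = 528220 and P(11, 344) = 531308; 530076 is not s-gonal.
s = 12: P(12, 326) = 530076. ✓
Hits: s ∈ {12} → 1.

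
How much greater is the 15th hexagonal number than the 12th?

15·(2·15 − 1) = 435 and 12·(2·12 − 1) = 276.
Difference: 435 − 276 = 159.

159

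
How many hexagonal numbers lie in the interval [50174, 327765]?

247

The n-th hexagonal number is n(2n−1).
Smallest index with value ≥ 50174: n = 159 (giving 50403).
Largest index with value ≤ 327765: n = 405 (giving 327645).
Indices 159 through 405: 247 terms.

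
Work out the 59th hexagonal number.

6903

59·(2·59 − 1) = 59·117 = 6903.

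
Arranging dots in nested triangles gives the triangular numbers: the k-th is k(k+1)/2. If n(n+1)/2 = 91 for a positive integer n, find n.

Set n(n+1)/2 = 91, giving n² + n − 182 = 0.
So n = (-1 + 27) / 2 = 26/2 = 13.

13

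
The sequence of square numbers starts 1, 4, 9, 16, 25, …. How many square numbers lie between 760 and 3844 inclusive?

35

The n-th square number is n².
Smallest index with value ≥ 760: n = 28 (giving 784).
Largest index with value ≤ 3844: n = 62 (giving 3844).
Indices 28 through 62: 35 terms.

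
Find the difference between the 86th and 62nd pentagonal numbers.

86·(3·86 − 1)/2 = 11051 and 62·(3·62 − 1)/2 = 5735.
Difference: 11051 − 5735 = 5316.

5316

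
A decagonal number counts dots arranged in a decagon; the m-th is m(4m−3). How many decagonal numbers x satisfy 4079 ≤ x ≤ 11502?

The n-th decagonal number is n(4n−3).
Smallest index with value ≥ 4079: n = 33 (giving 4257).
Largest index with value ≤ 11502: n = 54 (giving 11502).
Indices 33 through 54: 22 terms.

22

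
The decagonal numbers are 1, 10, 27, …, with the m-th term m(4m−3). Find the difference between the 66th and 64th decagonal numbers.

66·(4·66 − 3) = 17226 and 64·(4·64 − 3) = 16192.
Difference: 17226 − 16192 = 1034.

1034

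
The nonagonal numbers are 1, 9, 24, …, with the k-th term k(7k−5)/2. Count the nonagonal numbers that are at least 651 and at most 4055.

The n-th nonagonal number is n(7n−5)/2.
Smallest index with value ≥ 651: n = 14 (giving 651).
Largest index with value ≤ 4055: n = 34 (giving 3961).
Indices 14 through 34: 21 terms.

21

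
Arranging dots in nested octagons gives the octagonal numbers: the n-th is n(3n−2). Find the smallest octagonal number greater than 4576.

4720

Solve n(3n−2) > 4576 for integer n.
The largest n with value ≤ 4576 is 39 (since 4485 ≤ 4576 < 4720), so the first above is n = 40, value 4720.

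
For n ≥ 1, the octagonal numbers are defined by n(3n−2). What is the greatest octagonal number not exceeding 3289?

Solve n(3n−2) ≤ 3289 for integer n.
n = 33 gives 3201 ≤ 3289, while n = 34 gives 3400 > 3289; so the answer is 3201.

3201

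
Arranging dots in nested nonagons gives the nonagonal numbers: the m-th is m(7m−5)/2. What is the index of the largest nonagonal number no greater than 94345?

164

Solve n(7n−5)/2 ≤ 94345 for integer n.
n = 164 gives 93726 ≤ 94345, while n = 165 gives 94875 > 94345; so the answer is index 164.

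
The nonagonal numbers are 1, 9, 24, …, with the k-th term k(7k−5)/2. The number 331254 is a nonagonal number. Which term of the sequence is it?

308

Set n(7n−5)/2 = 331254, giving 7n² − 5n − 662508 = 0.
The discriminant is 25 + 56·331254 = 18550249, and √18550249 = 4307.
So n = (5 + 4307) / 14 = 4312/14 = 308.
Check: 308·(7·308 − 5)/2 = 331254. ✓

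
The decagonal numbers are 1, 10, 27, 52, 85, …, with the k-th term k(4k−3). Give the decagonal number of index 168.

The 168th decagonal number is n(4n−3) with n = 168.
168·(4·168 − 3) = 168·669 = 112392.

112392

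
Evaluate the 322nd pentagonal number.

322·(3·322 − 1)/2 = 322·965/2 = 155365.

155365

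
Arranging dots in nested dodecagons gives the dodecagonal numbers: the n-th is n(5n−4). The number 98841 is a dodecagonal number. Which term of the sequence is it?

Set n(5n−4) = 98841, giving 5n² − 4n − 98841 = 0.
The discriminant is 16 + 20·98841 = 1976836, and √1976836 = 1406.
So n = (4 + 1406) / 10 = 1410/10 = 141.
Check: 141·(5·141 − 4) = 98841. ✓

141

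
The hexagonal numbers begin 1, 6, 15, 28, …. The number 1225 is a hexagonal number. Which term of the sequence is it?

25

Set n(2n−1) = 1225, giving 2n² − n − 1225 = 0.
The discriminant is 1 + 8·1225 = 9801, and √9801 = 99.
So n = (1 + 99) / 4 = 100/4 = 25.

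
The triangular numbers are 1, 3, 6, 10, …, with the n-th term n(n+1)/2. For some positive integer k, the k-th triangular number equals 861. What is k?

41

Set n(n+1)/2 = 861, giving n² + n − 1722 = 0.
So n = (-1 + 83) / 2 = 82/2 = 41.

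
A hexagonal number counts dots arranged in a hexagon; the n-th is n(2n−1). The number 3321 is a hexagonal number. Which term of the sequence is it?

41

Set n(2n−1) = 3321, giving 2n² − n − 3321 = 0.
The discriminant is 1 + 8·3321 = 26569, and √26569 = 163.
So n = (1 + 163) / 4 = 164/4 = 41.
Check: 41·(2·41 − 1) = 3321. ✓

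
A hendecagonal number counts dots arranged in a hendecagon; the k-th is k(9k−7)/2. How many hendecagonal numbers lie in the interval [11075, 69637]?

75

The n-th hendecagonal number is n(9n−7)/2.
Smallest index with value ≥ 11075: n = 50 (giving 11075).
Largest index with value ≤ 69637: n = 124 (giving 68758).
Indices 50 through 124: 75 terms.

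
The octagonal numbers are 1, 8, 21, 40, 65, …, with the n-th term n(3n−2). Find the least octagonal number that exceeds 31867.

Solve n(3n−2) > 31867 for integer n.
The largest n with value ≤ 31867 is 103 (since 31621 ≤ 31867 < 32240), so the first above is n = 104, value 32240.

32240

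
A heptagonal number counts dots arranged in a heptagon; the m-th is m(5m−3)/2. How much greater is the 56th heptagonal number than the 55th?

Consecutive heptagonal numbers differ by 5n − 4: here 5·56 − 4 = 276.

276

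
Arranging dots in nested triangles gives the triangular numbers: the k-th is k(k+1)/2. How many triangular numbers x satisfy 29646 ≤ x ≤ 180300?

358

The n-th triangular number is n(n+1)/2.
Smallest index with value ≥ 29646: n = 243 (giving 29646).
Largest index with value ≤ 180300: n = 600 (giving 180300).
Indices 243 through 600: 358 terms.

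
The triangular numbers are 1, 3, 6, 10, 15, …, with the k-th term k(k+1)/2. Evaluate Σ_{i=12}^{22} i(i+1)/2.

Σ i(i+1)/2 = (Σi² + Σi) / 2 over i = 12..22.
Σi = 253 − 66 = 187 and Σi² = 3795 − 506 = 3289.
(1·3289 + 1·187) / 2 = 3476/2 = 1738.

1738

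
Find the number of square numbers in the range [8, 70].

The n-th square number is n².
Smallest index with value ≥ 8: n = 3 (giving 9).
Largest index with value ≤ 70: n = 8 (giving 64).
Indices 3 through 8: 6 terms.

6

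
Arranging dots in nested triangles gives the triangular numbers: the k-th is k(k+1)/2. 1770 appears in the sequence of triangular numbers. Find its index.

59

Set n(n+1)/2 = 1770, giving n² + n − 3540 = 0.
So n = (-1 + 119) / 2 = 118/2 = 59.
Check: 59·60/2 = 1770. ✓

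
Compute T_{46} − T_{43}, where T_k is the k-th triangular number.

46·47/2 = 1081 and 43·44/2 = 946.
Difference: 1081 − 946 = 135.

135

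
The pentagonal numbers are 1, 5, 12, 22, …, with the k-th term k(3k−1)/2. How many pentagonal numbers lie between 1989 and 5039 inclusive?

The n-th pentagonal number is n(3n−1)/2.
Smallest index with value ≥ 1989: n = 37 (giving 2035).
Largest index with value ≤ 5039: n = 58 (giving 5017).
Indices 37 through 58: 22 terms.

22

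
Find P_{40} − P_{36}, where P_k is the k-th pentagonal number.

454

40·(3·40 − 1)/2 = 2380 and 36·(3·36 − 1)/2 = 1926.
Difference: 2380 − 1926 = 454.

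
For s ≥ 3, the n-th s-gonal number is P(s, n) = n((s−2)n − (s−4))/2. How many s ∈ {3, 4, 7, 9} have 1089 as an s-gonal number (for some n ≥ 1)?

2

s = 3: P(3, 46) = 1081 and P(3, 47) = 1128; 1089 is not s-gonal.
s = 4: P(4, 33) = 1089. ✓
s = 7: P(7, 21) = 1071 and P(7, 22) = 1177; 1089 is not s-gonal.
s = 9: P(9, 18) = 1089. ✓
Hits: s ∈ {4, 9} → 2.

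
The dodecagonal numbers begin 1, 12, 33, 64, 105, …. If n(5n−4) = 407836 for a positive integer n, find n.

Set n(5n−4) = 407836, giving 5n² − 4n − 407836 = 0.
So n = (4 + 2856) / 10 = 2860/10 = 286.

286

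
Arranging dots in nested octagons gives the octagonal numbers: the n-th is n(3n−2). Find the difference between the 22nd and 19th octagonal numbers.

363

22·(3·22 − 2) = 1408 and 19·(3·19 − 2) = 1045.
Difference: 1408 − 1045 = 363.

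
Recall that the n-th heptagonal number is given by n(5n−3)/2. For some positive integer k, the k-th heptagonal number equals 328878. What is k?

Set n(5n−3)/2 = 328878, giving 5n² − 3n − 657756 = 0.
The discriminant is 9 + 40·328878 = 13155129, and √13155129 = 3627.
So n = (3 + 3627) / 10 = 3630/10 = 363.

363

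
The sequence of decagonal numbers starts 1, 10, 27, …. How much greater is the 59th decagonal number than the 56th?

59·(4·59 − 3) = 13747 and 56·(4·56 − 3) = 12376.
Difference: 13747 − 12376 = 1371.

1371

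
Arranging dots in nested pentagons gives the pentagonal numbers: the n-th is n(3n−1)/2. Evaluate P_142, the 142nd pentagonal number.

The 142nd pentagonal number is n(3n−1)/2 with n = 142.
142·(3·142 − 1)/2 = 142·425/2 = 30175.

30175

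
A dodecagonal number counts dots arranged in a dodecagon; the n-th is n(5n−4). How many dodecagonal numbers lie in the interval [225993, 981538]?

The n-th dodecagonal number is n(5n−4).
Smallest index with value ≥ 225993: n = 213 (giving 225993).
Largest index with value ≤ 981538: n = 443 (giving 979473).
Indices 213 through 443: 231 terms.

231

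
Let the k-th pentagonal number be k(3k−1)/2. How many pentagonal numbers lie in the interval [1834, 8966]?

42

The n-th pentagonal number is n(3n−1)/2.
Smallest index with value ≥ 1834: n = 36 (giving 1926).
Largest index with value ≤ 8966: n = 77 (giving 8855).
Indices 36 through 77: 42 terms.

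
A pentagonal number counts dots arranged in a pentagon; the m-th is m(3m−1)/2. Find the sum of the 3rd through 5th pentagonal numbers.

69

Σ i(3i−1)/2 = (3Σi² − Σi) / 2 over i = 3..5.
Σi = 15 − 3 = 12 and Σi² = 55 − 5 = 50.
(3·50 − 1·12) / 2 = 138/2 = 69.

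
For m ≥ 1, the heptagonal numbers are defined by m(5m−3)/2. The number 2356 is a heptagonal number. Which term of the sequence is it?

31

Set n(5n−3)/2 = 2356, giving 5n² − 3n − 4712 = 0.
The discriminant is 9 + 40·2356 = 94249, and √94249 = 307.
So n = (3 + 307) / 10 = 310/10 = 31.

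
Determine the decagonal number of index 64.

16192

64·(4·64 − 3) = 64·253 = 16192.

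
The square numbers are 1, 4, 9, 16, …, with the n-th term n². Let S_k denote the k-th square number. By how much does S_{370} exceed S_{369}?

n² − (n−1)² = 2n − 1, so 370² − 369² = 2·370 − 1 = 739.

739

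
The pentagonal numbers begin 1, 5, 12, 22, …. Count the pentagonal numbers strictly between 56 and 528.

The n-th pentagonal number is n(3n−1)/2.
Smallest index with value > 56: n = 7 (giving 70).
Largest index with value < 528: n = 18 (giving 477).
Indices 7 through 18: 12 terms.

12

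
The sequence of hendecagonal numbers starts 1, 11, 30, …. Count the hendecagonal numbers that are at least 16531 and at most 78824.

The n-th hendecagonal number is n(9n−7)/2.
Smallest index with value ≥ 16531: n = 61 (giving 16531).
Largest index with value ≤ 78824: n = 132 (giving 77946).
Indices 61 through 132: 72 terms.

72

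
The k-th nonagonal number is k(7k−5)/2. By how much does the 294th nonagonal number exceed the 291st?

6135

294·(7·294 − 5)/2 = 301791 and 291·(7·291 − 5)/2 = 295656.
Difference: 301791 − 295656 = 6135.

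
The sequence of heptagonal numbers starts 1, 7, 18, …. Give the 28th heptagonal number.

The 28th heptagonal number is n(5n−3)/2 with n = 28.
28·(5·28 − 3)/2 = 28·137/2 = 1918.

1918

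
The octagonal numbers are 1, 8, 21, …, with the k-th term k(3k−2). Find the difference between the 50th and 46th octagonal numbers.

50·(3·50 − 2) = 7400 and 46·(3·46 − 2) = 6256.
Difference: 7400 − 6256 = 1144.

1144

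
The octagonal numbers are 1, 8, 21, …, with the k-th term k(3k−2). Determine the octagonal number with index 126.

The 126th octagonal number is n(3n−2) with n = 126.
126·(3·126 − 2) = 126·376 = 47376.

47376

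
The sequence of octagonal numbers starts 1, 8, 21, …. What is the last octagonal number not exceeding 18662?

18565

Solve n(3n−2) ≤ 18662 for integer n.
n = 79 gives 18565 ≤ 18662, while n = 80 gives 19040 > 18662; so the answer is 18565.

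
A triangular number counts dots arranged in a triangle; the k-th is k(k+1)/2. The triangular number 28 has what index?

7

Set n(n+1)/2 = 28, giving n² + n − 56 = 0.
The discriminant is 1 + 8·28 = 225, and √225 = 15.
So n = (-1 + 15) / 2 = 14/2 = 7.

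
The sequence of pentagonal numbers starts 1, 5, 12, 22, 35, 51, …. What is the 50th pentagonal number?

The 50th pentagonal number is n(3n−1)/2 with n = 50.
50·(3·50 − 1)/2 = 50·149/2 = 3725.

3725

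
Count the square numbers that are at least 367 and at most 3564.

40

The n-th square number is n².
Smallest index with value ≥ 367: n = 20 (giving 400).
Largest index with value ≤ 3564: n = 59 (giving 3481).
Indices 20 through 59: 40 terms.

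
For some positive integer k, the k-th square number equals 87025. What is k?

295

We need n² = 87025, so n = √87025 = 295.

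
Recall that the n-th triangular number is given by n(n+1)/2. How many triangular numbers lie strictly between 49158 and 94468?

121

The n-th triangular number is n(n+1)/2.
Smallest index with value > 49158: n = 314 (giving 49455).
Largest index with value < 94468: n = 434 (giving 94395).
Indices 314 through 434: 121 terms.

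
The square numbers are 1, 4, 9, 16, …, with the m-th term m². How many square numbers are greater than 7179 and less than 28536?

84

The n-th square number is n².
Smallest index with value > 7179: n = 85 (giving 7225).
Largest index with value < 28536: n = 168 (giving 28224).
Indices 85 through 168: 84 terms.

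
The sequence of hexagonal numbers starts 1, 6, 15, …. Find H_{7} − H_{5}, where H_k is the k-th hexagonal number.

46

7·(2·7 − 1) = 91 and 5·(2·5 − 1) = 45.
Difference: 91 − 45 = 46.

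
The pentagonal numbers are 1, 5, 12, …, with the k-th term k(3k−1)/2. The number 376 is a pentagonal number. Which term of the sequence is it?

16

Set n(3n−1)/2 = 376, giving 3n² − n − 752 = 0.
So n = (1 + 95) / 6 = 96/6 = 16.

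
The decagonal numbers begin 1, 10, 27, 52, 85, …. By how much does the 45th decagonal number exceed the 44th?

Consecutive decagonal numbers differ by 8n − 7: here 8·45 − 7 = 353.

353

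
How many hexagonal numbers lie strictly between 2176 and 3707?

The n-th hexagonal number is n(2n−1).
Smallest index with value > 2176: n = 34 (giving 2278).
Largest index with value < 3707: n = 43 (giving 3655).
Indices 34 through 43: 10 terms.

10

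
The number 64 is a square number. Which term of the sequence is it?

8

We need n² = 64, so n = √64 = 8.
Check: 8² = 64. ✓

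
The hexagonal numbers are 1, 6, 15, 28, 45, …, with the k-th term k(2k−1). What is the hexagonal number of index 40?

3160

The 40th hexagonal number is n(2n−1) with n = 40.
40·(2·40 − 1) = 40·79 = 3160.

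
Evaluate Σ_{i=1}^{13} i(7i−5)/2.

2639

Σ i(7i−5)/2 = (7Σi² − 5Σi) / 2 over i = 1..13.
Σi = 91 and Σi² = 819.
(7·819 − 5·91) / 2 = 5278/2 = 2639.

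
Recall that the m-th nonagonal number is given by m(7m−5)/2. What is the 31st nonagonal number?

3286

The 31st nonagonal number is n(7n−5)/2 with n = 31.
31·(7·31 − 5)/2 = 31·212/2 = 31·106 = 3286.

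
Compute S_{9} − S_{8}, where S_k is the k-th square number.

n² − (n−1)² = 2n − 1, so 9² − 8² = 2·9 − 1 = 17.

17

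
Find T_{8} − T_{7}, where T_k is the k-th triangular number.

8

Consecutive triangular numbers differ by n: T_{8} − T_{7} = 8.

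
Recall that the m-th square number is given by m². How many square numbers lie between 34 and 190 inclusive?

8

The n-th square number is n².
Smallest index with value ≥ 34: n = 6 (giving 36).
Largest index with value ≤ 190: n = 13 (giving 169).
Indices 6 through 13: 8 terms.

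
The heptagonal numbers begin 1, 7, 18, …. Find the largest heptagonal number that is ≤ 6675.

6426

Solve n(5n−3)/2 ≤ 6675 for integer n.
n = 51 gives 6426 ≤ 6675, while n = 52 gives 6682 > 6675; so the answer is 6426.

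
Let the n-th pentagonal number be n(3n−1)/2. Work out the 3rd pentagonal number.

12

3·(3·3 − 1)/2 = 3·8/2 = 3·4 = 12.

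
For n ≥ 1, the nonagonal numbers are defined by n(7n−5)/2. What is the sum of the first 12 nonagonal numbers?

Σ i(7i−5)/2 = (7Σi² − 5Σi) / 2 over i = 1..12.
Σi = 78 and Σi² = 650.
(7·650 − 5·78) / 2 = 4160/2 = 2080.

2080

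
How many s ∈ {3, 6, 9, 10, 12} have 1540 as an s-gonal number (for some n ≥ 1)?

s = 3: P(3, 55) = 1540. ✓
s = 6: P(6, 28) = 1540. ✓
s = 9: P(9, 21) = 1491 and P(9, 22) = 1639; 1540 is not s-gonal.
s = 10: P(10, 20) = 1540. ✓
s = 12: P(12, 17) = 1377 and P(12, 18) = 1548; 1540 is not s-gonal.
Hits: s ∈ {3, 6, 10} → 3.

3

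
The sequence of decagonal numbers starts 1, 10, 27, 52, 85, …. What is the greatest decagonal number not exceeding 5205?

Solve n(4n−3) ≤ 5205 for integer n.
n = 36 gives 5076 ≤ 5205, while n = 37 gives 5365 > 5205; so the answer is 5076.

5076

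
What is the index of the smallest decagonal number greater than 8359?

47

Solve n(4n−3) > 8359 for integer n.
The largest n with value ≤ 8359 is 46 (since 8326 ≤ 8359 < 8695), so the first above is n = 47, value 8695.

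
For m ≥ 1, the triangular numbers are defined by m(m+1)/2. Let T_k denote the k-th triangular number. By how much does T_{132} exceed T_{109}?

2783

132·133/2 = 8778 and 109·110/2 = 5995.
Difference: 8778 − 5995 = 2783.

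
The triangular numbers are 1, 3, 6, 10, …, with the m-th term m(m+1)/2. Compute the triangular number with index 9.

9·10/2 = 90/2 = 45.

45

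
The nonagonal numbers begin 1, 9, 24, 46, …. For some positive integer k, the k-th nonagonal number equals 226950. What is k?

Set n(7n−5)/2 = 226950, giving 7n² − 5n − 453900 = 0.
The discriminant is 25 + 56·226950 = 12709225, and √12709225 = 3565.
So n = (5 + 3565) / 14 = 3570/14 = 255.
Check: 255·(7·255 − 5)/2 = 226950. ✓

255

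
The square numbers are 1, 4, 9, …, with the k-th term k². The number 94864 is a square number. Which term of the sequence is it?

We need n² = 94864, so n = √94864 = 308.
Check: 308² = 94864. ✓

308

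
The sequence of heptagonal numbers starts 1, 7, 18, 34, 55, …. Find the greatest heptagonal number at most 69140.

68641

Solve n(5n−3)/2 ≤ 69140 for integer n.
n = 166 gives 68641 ≤ 69140, while n = 167 gives 69472 > 69140; so the answer is 68641.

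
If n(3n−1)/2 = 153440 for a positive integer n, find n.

320

Set n(3n−1)/2 = 153440, giving 3n² − n − 306880 = 0.
The discriminant is 1 + 24·153440 = 3682561, and √3682561 = 1919.
So n = (1 + 1919) / 6 = 1920/6 = 320.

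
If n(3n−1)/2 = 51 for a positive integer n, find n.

Set n(3n−1)/2 = 51, giving 3n² − n − 102 = 0.
So n = (1 + 35) / 6 = 36/6 = 6.

6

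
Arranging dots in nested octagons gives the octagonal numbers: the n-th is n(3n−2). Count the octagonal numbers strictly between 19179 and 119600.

119

The n-th octagonal number is n(3n−2).
Smallest index with value > 19179: n = 81 (giving 19521).
Largest index with value < 119600: n = 199 (giving 118405).
Indices 81 through 199: 119 terms.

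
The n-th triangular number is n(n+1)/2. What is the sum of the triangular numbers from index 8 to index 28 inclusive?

Σ i(i+1)/2 = (Σi² + Σi) / 2 over i = 8..28.
Σi = 406 − 28 = 378 and Σi² = 7714 − 140 = 7574.
(1·7574 + 1·378) / 2 = 7952/2 = 3976.

3976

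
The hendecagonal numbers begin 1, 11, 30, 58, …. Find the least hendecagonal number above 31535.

32215

Solve n(9n−7)/2 > 31535 for integer n.
The largest n with value ≤ 31535 is 84 (since 31458 ≤ 31535 < 32215), so the first above is n = 85, value 32215.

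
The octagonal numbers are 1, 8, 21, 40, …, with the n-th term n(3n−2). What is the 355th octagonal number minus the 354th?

Consecutive octagonal numbers differ by 6n − 5: here 6·355 − 5 = 2125.

2125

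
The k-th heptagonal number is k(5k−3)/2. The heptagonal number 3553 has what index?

Set n(5n−3)/2 = 3553, giving 5n² − 3n − 7106 = 0.
The discriminant is 9 + 40·3553 = 142129, and √142129 = 377.
So n = (3 + 377) / 10 = 380/10 = 38.

38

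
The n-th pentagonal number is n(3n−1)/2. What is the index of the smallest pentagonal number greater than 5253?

Solve n(3n−1)/2 > 5253 for integer n.
The largest n with value ≤ 5253 is 59 (since 5192 ≤ 5253 < 5370), so the first above is n = 60, value 5370.

60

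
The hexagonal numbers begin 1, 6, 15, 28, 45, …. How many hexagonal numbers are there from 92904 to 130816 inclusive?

The n-th hexagonal number is n(2n−1).
Smallest index with value ≥ 92904: n = 216 (giving 93096).
Largest index with value ≤ 130816: n = 256 (giving 130816).
Indices 216 through 256: 41 terms.

41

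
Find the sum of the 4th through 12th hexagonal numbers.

1200

Σ i(2i−1) = 2Σi² − Σi over i = 4..12.
Σi = 78 − 6 = 72 and Σi² = 650 − 14 = 636.
2·636 − 1·72 = 1200.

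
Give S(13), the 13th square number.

13² = 169.

169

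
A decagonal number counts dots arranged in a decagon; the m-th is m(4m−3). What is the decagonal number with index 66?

17226

The 66th decagonal number is n(4n−3) with n = 66.
66·(4·66 − 3) = 66·261 = 17226.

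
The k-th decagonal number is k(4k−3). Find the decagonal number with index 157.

98125

The 157th decagonal number is n(4n−3) with n = 157.
157·(4·157 − 3) = 157·625 = 98125.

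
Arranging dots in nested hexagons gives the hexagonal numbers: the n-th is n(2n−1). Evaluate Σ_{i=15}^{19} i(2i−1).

Σ i(2i−1) = 2Σi² − Σi over i = 15..19.
Σi = 190 − 105 = 85 and Σi² = 2470 − 1015 = 1455.
2·1455 − 1·85 = 2825.

2825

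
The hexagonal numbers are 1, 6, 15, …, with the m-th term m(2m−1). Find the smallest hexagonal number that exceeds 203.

Solve n(2n−1) > 203 for integer n.
The largest n with value ≤ 203 is 10 (since 190 ≤ 203 < 231), so the first above is n = 11, value 231.

231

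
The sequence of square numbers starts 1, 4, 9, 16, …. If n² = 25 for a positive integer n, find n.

5

We need n² = 25, so n = √25 = 5.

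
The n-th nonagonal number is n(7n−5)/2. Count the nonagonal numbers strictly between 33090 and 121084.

The n-th nonagonal number is n(7n−5)/2.
Smallest index with value > 33090: n = 98 (giving 33369).
Largest index with value < 121084: n = 186 (giving 120621).
Indices 98 through 186: 89 terms.

89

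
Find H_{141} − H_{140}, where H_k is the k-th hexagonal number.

561

Consecutive hexagonal numbers differ by 4n − 3: here 4·141 − 3 = 561.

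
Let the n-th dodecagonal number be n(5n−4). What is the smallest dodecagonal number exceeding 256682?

256737

Solve n(5n−4) > 256682 for integer n.
The largest n with value ≤ 256682 is 226 (since 254476 ≤ 256682 < 256737), so the first above is n = 227, value 256737.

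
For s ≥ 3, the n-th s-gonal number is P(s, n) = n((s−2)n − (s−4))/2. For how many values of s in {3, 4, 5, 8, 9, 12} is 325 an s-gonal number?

s = 3: P(3, 25) = 325. ✓
s = 4: P(4, 18) = 324 and P(4, 19) = 361; 325 is not s-gonal.
s = 5: P(5, 14) = 287 and P(5, 15) = 330; 325 is not s-gonal.
s = 8: P(8, 10) = 280 and P(8, 11) = 341; 325 is not s-gonal.
s = 9: P(9, 10) = 325. ✓
s = 12: P(12, 8) = 288 and P(12, 9) = 369; 325 is not s-gonal.
Hits: s ∈ {3, 9} → 2.

2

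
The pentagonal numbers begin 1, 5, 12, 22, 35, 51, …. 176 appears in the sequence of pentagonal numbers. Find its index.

11

Set n(3n−1)/2 = 176, giving 3n² − n − 352 = 0.
The discriminant is 1 + 24·176 = 4225, and √4225 = 65.
So n = (1 + 65) / 6 = 66/6 = 11.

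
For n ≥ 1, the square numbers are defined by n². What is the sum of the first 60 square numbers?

73810

Σ_{i=1}^{60} i² = 60·61·121/6 = 73810.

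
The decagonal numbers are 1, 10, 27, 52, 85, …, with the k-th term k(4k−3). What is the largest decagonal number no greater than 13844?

Solve n(4n−3) ≤ 13844 for integer n.
n = 59 gives 13747 ≤ 13844, while n = 60 gives 14220 > 13844; so the answer is 13747.

13747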